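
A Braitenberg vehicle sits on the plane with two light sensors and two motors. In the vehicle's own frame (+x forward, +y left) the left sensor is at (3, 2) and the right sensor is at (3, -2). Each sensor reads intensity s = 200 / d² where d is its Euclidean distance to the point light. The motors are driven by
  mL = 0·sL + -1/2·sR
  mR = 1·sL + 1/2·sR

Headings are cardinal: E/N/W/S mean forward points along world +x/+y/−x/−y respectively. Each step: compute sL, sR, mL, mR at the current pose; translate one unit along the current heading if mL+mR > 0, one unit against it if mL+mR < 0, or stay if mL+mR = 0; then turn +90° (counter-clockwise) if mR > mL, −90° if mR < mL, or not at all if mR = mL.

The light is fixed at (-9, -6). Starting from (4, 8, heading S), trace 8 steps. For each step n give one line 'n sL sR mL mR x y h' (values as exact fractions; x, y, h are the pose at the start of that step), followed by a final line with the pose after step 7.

n=0: pose=(4,8,S); sL=100/173, sR=100/121; mL=-50/121, mR=20750/20933; mL+mR=100/173 → advance +1; mR−mL=29400/20933 → turn +1·90°
n=1: pose=(4,7,E); sL=200/481, sR=200/377; mL=-100/377, mR=9500/13949; mL+mR=200/481 → advance +1; mR−mL=13200/13949 → turn +1·90°
n=2: pose=(5,7,N); sL=1/2, sR=25/64; mL=-25/128, mR=89/128; mL+mR=1/2 → advance +1; mR−mL=57/64 → turn +1·90°
n=3: pose=(5,8,W); sL=40/53, sR=200/377; mL=-100/377, mR=20380/19981; mL+mR=40/53 → advance +1; mR−mL=25680/19981 → turn +1·90°
n=4: pose=(4,8,S); sL=100/173, sR=100/121; mL=-50/121, mR=20750/20933; mL+mR=100/173 → advance +1; mR−mL=29400/20933 → turn +1·90°
n=5: pose=(4,7,E); sL=200/481, sR=200/377; mL=-100/377, mR=9500/13949; mL+mR=200/481 → advance +1; mR−mL=13200/13949 → turn +1·90°
n=6: pose=(5,7,N); sL=1/2, sR=25/64; mL=-25/128, mR=89/128; mL+mR=1/2 → advance +1; mR−mL=57/64 → turn +1·90°
n=7: pose=(5,8,W); sL=40/53, sR=200/377; mL=-100/377, mR=20380/19981; mL+mR=40/53 → advance +1; mR−mL=25680/19981 → turn +1·90°

0 100/173 100/121 -50/121 20750/20933 4 8 S
1 200/481 200/377 -100/377 9500/13949 4 7 E
2 1/2 25/64 -25/128 89/128 5 7 N
3 40/53 200/377 -100/377 20380/19981 5 8 W
4 100/173 100/121 -50/121 20750/20933 4 8 S
5 200/481 200/377 -100/377 9500/13949 4 7 E
6 1/2 25/64 -25/128 89/128 5 7 N
7 40/53 200/377 -100/377 20380/19981 5 8 W
final 4 8 S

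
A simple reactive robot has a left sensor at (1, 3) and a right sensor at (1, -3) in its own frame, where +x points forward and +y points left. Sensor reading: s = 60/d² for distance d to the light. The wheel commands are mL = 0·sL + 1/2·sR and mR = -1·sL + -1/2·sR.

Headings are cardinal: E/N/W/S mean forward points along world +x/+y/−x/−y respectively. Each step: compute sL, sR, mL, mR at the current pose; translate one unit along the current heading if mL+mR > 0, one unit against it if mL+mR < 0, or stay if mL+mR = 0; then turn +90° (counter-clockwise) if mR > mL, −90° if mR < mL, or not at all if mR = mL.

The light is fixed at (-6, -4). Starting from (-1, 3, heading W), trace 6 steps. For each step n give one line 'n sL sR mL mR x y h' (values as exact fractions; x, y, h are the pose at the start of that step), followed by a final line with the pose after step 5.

0 15/8 15/29 15/58 -495/232 -1 3 W
1 60/73 12/29 6/29 -2178/2117 0 3 N
2 6/13 30/29 15/29 -369/377 0 2 E
3 60/89 60/29 30/29 -4410/2581 -1 2 S
4 15/8 15/29 15/58 -495/232 -1 3 W
5 60/73 12/29 6/29 -2178/2117 0 3 N
final 0 2 E

n=0: pose=(-1,3,W); sL=15/8, sR=15/29; mL=15/58, mR=-495/232; mL+mR=-15/8 → advance -1; mR−mL=-555/232 → turn -1·90°
n=1: pose=(0,3,N); sL=60/73, sR=12/29; mL=6/29, mR=-2178/2117; mL+mR=-60/73 → advance -1; mR−mL=-2616/2117 → turn -1·90°
n=2: pose=(0,2,E); sL=6/13, sR=30/29; mL=15/29, mR=-369/377; mL+mR=-6/13 → advance -1; mR−mL=-564/377 → turn -1·90°
n=3: pose=(-1,2,S); sL=60/89, sR=60/29; mL=30/29, mR=-4410/2581; mL+mR=-60/89 → advance -1; mR−mL=-7080/2581 → turn -1·90°
n=4: pose=(-1,3,W); sL=15/8, sR=15/29; mL=15/58, mR=-495/232; mL+mR=-15/8 → advance -1; mR−mL=-555/232 → turn -1·90°
n=5: pose=(0,3,N); sL=60/73, sR=12/29; mL=6/29, mR=-2178/2117; mL+mR=-60/73 → advance -1; mR−mL=-2616/2117 → turn -1·90°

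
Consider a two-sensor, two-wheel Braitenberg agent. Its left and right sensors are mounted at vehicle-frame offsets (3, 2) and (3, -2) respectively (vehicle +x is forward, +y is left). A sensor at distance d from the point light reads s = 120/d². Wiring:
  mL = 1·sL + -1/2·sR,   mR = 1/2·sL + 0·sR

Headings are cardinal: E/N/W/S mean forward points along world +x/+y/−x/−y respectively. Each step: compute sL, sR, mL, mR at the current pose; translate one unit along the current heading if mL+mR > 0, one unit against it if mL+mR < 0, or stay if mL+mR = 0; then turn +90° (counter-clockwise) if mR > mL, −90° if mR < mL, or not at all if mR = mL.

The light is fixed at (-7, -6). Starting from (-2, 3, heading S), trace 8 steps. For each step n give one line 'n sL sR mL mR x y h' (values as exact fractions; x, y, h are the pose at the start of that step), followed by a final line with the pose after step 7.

n=0: pose=(-2,3,S); sL=24/17, sR=8/3; mL=4/51, mR=12/17; mL+mR=40/51 → advance +1; mR−mL=32/51 → turn +1·90°
n=1: pose=(-2,2,E); sL=30/41, sR=6/5; mL=27/205, mR=15/41; mL+mR=102/205 → advance +1; mR−mL=48/205 → turn +1·90°
n=2: pose=(-1,2,N); sL=120/137, sR=24/37; mL=2796/5069, mR=60/137; mL+mR=5016/5069 → advance +1; mR−mL=-576/5069 → turn -1·90°
n=3: pose=(-1,3,E); sL=60/101, sR=12/13; mL=174/1313, mR=30/101; mL+mR=564/1313 → advance +1; mR−mL=216/1313 → turn +1·90°
n=4: pose=(0,3,N); sL=120/169, sR=8/15; mL=1124/2535, mR=60/169; mL+mR=2024/2535 → advance +1; mR−mL=-224/2535 → turn -1·90°
n=5: pose=(0,4,E); sL=30/61, sR=30/41; mL=315/2501, mR=15/61; mL+mR=930/2501 → advance +1; mR−mL=300/2501 → turn +1·90°
n=6: pose=(1,4,N); sL=24/41, sR=120/269; mL=3996/11029, mR=12/41; mL+mR=7224/11029 → advance +1; mR−mL=-768/11029 → turn -1·90°
n=7: pose=(1,5,E); sL=12/29, sR=60/101; mL=342/2929, mR=6/29; mL+mR=948/2929 → advance +1; mR−mL=264/2929 → turn +1·90°

0 24/17 8/3 4/51 12/17 -2 3 S
1 30/41 6/5 27/205 15/41 -2 2 E
2 120/137 24/37 2796/5069 60/137 -1 2 N
3 60/101 12/13 174/1313 30/101 -1 3 E
4 120/169 8/15 1124/2535 60/169 0 3 N
5 30/61 30/41 315/2501 15/61 0 4 E
6 24/41 120/269 3996/11029 12/41 1 4 N
7 12/29 60/101 342/2929 6/29 1 5 E
final 2 5 N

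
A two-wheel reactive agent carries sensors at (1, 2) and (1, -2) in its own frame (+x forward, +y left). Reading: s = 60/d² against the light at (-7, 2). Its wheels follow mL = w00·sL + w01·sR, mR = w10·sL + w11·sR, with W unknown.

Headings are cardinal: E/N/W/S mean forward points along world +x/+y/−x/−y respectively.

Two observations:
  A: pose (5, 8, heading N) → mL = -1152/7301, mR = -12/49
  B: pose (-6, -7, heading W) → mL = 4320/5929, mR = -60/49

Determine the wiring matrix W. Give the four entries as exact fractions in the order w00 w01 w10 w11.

obs A: pose=(5,8,N) → sL=60/149, sR=12/49, mL=-1152/7301, mR=-12/49
obs B: pose=(-6,-7,W) → sL=60/121, sR=60/49, mL=4320/5929, mR=-60/49
sensor matrix S = [[60/149, 12/49], [60/121, 60/49]]; det S = 328320/883421
solve [mL_A; mL_B] = S·[w00; w01] and [mR_A; mR_B] = S·[w10; w11]:
  w00 = -1, w01 = 1, w10 = 0, w11 = -1

-1 1 0 -1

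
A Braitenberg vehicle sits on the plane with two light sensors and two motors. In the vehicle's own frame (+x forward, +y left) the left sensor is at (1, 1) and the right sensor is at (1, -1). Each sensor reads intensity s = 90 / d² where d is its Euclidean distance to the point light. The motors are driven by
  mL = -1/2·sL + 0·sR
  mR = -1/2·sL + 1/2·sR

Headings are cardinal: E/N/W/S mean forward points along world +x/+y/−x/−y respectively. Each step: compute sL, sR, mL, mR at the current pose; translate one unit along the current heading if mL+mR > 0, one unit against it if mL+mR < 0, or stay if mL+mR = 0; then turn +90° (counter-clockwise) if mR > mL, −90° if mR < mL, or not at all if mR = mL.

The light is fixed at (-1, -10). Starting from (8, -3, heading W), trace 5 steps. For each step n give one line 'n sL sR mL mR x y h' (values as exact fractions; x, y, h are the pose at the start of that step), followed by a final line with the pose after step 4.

n=0: pose=(8,-3,W); sL=9/10, sR=45/64; mL=-9/20, mR=-63/640; mL+mR=-351/640 → advance -1; mR−mL=45/128 → turn +1·90°
n=1: pose=(9,-3,S); sL=90/157, sR=10/13; mL=-45/157, mR=200/2041; mL+mR=-385/2041 → advance -1; mR−mL=5/13 → turn +1·90°
n=2: pose=(9,-2,E); sL=45/101, sR=9/17; mL=-45/202, mR=72/1717; mL+mR=-621/3434 → advance -1; mR−mL=9/34 → turn +1·90°
n=3: pose=(8,-2,N); sL=18/29, sR=90/181; mL=-9/29, mR=-324/5249; mL+mR=-1953/5249 → advance -1; mR−mL=45/181 → turn +1·90°
n=4: pose=(8,-3,W); sL=9/10, sR=45/64; mL=-9/20, mR=-63/640; mL+mR=-351/640 → advance -1; mR−mL=45/128 → turn +1·90°

0 9/10 45/64 -9/20 -63/640 8 -3 W
1 90/157 10/13 -45/157 200/2041 9 -3 S
2 45/101 9/17 -45/202 72/1717 9 -2 E
3 18/29 90/181 -9/29 -324/5249 8 -2 N
4 9/10 45/64 -9/20 -63/640 8 -3 W
final 9 -3 S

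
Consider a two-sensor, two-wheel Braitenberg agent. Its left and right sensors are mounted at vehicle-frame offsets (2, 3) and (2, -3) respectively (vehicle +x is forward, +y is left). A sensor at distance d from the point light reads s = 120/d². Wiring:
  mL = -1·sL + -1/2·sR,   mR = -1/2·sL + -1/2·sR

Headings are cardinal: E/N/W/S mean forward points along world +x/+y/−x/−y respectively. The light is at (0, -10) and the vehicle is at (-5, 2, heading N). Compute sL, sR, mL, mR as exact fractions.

left sensor world pos  = (-8, 4); dL² = 260
right sensor world pos = (-2, 4); dR² = 200
sL = 120/260 = 6/13
sR = 120/200 = 3/5
mL = -1·sL + -1/2·sR = -99/130
mR = -1/2·sL + -1/2·sR = -69/130

6/13 3/5 -99/130 -69/130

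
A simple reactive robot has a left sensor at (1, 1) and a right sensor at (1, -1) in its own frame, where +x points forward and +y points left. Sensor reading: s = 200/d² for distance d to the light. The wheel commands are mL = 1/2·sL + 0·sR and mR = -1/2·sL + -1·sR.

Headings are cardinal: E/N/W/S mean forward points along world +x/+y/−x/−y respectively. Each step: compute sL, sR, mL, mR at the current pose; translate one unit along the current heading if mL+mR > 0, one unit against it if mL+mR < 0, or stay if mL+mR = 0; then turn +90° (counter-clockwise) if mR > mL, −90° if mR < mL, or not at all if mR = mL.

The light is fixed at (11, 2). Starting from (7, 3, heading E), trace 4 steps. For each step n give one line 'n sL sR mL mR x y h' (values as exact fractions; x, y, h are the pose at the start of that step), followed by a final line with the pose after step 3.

0 200/13 200/9 100/13 -3500/117 7 3 E
1 25/2 50/9 25/4 -425/36 6 3 S
2 200/37 40/9 100/37 -2380/333 6 4 W
3 100/17 100/9 50/17 -2150/153 7 4 N
final 7 3 E

n=0: pose=(7,3,E); sL=200/13, sR=200/9; mL=100/13, mR=-3500/117; mL+mR=-200/9 → advance -1; mR−mL=-4400/117 → turn -1·90°
n=1: pose=(6,3,S); sL=25/2, sR=50/9; mL=25/4, mR=-425/36; mL+mR=-50/9 → advance -1; mR−mL=-325/18 → turn -1·90°
n=2: pose=(6,4,W); sL=200/37, sR=40/9; mL=100/37, mR=-2380/333; mL+mR=-40/9 → advance -1; mR−mL=-3280/333 → turn -1·90°
n=3: pose=(7,4,N); sL=100/17, sR=100/9; mL=50/17, mR=-2150/153; mL+mR=-100/9 → advance -1; mR−mL=-2600/153 → turn -1·90°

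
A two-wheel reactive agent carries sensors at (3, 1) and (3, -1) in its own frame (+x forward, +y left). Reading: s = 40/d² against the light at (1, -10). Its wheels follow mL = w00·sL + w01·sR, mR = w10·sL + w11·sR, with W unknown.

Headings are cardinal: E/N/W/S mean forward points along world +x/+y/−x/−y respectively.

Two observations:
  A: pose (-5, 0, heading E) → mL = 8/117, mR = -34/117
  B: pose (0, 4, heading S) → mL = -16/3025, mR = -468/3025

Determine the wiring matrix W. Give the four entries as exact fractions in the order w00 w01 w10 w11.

-1/2 1/2 1/2 -1

obs A: pose=(-5,0,E) → sL=4/13, sR=4/9, mL=8/117, mR=-34/117
obs B: pose=(0,4,S) → sL=40/121, sR=8/25, mL=-16/3025, mR=-468/3025
sensor matrix S = [[4/13, 4/9], [40/121, 8/25]]; det S = -17152/353925
solve [mL_A; mL_B] = S·[w00; w01] and [mR_A; mR_B] = S·[w10; w11]:
  w00 = -1/2, w01 = 1/2, w10 = 1/2, w11 = -1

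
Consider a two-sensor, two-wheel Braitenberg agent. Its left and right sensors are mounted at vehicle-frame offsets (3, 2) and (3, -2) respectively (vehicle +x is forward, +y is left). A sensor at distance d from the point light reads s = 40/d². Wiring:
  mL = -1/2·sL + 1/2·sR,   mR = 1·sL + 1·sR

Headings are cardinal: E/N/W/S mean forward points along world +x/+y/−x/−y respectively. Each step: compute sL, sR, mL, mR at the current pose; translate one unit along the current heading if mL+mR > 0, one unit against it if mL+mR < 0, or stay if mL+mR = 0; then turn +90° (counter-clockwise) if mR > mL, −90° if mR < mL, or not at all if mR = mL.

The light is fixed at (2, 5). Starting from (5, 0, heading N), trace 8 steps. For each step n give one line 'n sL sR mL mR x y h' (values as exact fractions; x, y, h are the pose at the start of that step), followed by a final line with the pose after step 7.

n=0: pose=(5,0,N); sL=8, sR=40/29; mL=-96/29, mR=272/29; mL+mR=176/29 → advance +1; mR−mL=368/29 → turn +1·90°
n=1: pose=(5,1,W); sL=10/9, sR=10; mL=40/9, mR=100/9; mL+mR=140/9 → advance +1; mR−mL=20/3 → turn +1·90°
n=2: pose=(4,1,S); sL=8/13, sR=40/49; mL=64/637, mR=912/637; mL+mR=976/637 → advance +1; mR−mL=848/637 → turn +1·90°
n=3: pose=(4,0,E); sL=20/17, sR=20/37; mL=-200/629, mR=1080/629; mL+mR=880/629 → advance +1; mR−mL=1280/629 → turn +1·90°
n=4: pose=(5,0,N); sL=8, sR=40/29; mL=-96/29, mR=272/29; mL+mR=176/29 → advance +1; mR−mL=368/29 → turn +1·90°
n=5: pose=(5,1,W); sL=10/9, sR=10; mL=40/9, mR=100/9; mL+mR=140/9 → advance +1; mR−mL=20/3 → turn +1·90°
n=6: pose=(4,1,S); sL=8/13, sR=40/49; mL=64/637, mR=912/637; mL+mR=976/637 → advance +1; mR−mL=848/637 → turn +1·90°
n=7: pose=(4,0,E); sL=20/17, sR=20/37; mL=-200/629, mR=1080/629; mL+mR=880/629 → advance +1; mR−mL=1280/629 → turn +1·90°

0 8 40/29 -96/29 272/29 5 0 N
1 10/9 10 40/9 100/9 5 1 W
2 8/13 40/49 64/637 912/637 4 1 S
3 20/17 20/37 -200/629 1080/629 4 0 E
4 8 40/29 -96/29 272/29 5 0 N
5 10/9 10 40/9 100/9 5 1 W
6 8/13 40/49 64/637 912/637 4 1 S
7 20/17 20/37 -200/629 1080/629 4 0 E
final 5 0 N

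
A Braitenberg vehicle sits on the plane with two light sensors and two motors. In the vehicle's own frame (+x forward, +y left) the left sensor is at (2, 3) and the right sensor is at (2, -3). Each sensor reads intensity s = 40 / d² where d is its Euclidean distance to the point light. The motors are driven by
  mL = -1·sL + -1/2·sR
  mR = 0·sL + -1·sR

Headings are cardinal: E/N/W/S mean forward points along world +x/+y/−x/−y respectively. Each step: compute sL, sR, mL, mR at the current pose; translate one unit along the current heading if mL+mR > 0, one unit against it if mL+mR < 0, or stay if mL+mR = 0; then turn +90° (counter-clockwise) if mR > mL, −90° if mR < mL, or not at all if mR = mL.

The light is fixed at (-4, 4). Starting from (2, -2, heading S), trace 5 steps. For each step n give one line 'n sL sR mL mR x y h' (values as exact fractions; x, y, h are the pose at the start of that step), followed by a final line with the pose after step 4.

0 8/29 40/73 -1164/2117 -40/73 2 -2 S
1 10/17 5/16 -405/544 -5/16 2 -1 E
2 40/13 40/73 -3180/949 -40/73 1 -1 N
3 4/9 20/9 -14/9 -20/9 1 -2 W
4 8/5 40/97 -876/485 -40/97 2 -2 N
final 2 -3 W

n=0: pose=(2,-2,S); sL=8/29, sR=40/73; mL=-1164/2117, mR=-40/73; mL+mR=-2324/2117 → advance -1; mR−mL=4/2117 → turn +1·90°
n=1: pose=(2,-1,E); sL=10/17, sR=5/16; mL=-405/544, mR=-5/16; mL+mR=-575/544 → advance -1; mR−mL=235/544 → turn +1·90°
n=2: pose=(1,-1,N); sL=40/13, sR=40/73; mL=-3180/949, mR=-40/73; mL+mR=-3700/949 → advance -1; mR−mL=2660/949 → turn +1·90°
n=3: pose=(1,-2,W); sL=4/9, sR=20/9; mL=-14/9, mR=-20/9; mL+mR=-34/9 → advance -1; mR−mL=-2/3 → turn -1·90°
n=4: pose=(2,-2,N); sL=8/5, sR=40/97; mL=-876/485, mR=-40/97; mL+mR=-1076/485 → advance -1; mR−mL=676/485 → turn +1·90°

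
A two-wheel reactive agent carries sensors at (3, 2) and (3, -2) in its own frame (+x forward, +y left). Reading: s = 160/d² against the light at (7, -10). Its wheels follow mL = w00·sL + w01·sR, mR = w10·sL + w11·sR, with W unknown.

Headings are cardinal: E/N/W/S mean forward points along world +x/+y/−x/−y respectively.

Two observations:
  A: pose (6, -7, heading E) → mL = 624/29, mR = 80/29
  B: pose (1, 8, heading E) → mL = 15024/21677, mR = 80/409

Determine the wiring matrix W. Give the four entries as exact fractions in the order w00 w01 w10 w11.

1 1/2 1/2 0

obs A: pose=(6,-7,E) → sL=160/29, sR=32, mL=624/29, mR=80/29
obs B: pose=(1,8,E) → sL=160/409, sR=32/53, mL=15024/21677, mR=80/409
sensor matrix S = [[160/29, 32], [160/409, 32/53]]; det S = -5775360/628633
solve [mL_A; mL_B] = S·[w00; w01] and [mR_A; mR_B] = S·[w10; w11]:
  w00 = 1, w01 = 1/2, w10 = 1/2, w11 = 0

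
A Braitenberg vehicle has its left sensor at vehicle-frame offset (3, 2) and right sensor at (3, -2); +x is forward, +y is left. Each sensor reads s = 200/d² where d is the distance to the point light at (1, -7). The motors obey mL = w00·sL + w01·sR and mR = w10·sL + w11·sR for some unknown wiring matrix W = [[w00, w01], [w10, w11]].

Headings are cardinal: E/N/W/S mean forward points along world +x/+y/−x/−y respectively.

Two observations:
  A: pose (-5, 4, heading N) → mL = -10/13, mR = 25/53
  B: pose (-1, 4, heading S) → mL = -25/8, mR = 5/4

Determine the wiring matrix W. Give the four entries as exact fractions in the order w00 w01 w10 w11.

-1 0 0 1/2

obs A: pose=(-5,4,N) → sL=10/13, sR=50/53, mL=-10/13, mR=25/53
obs B: pose=(-1,4,S) → sL=25/8, sR=5/2, mL=-25/8, mR=5/4
sensor matrix S = [[10/13, 50/53], [25/8, 5/2]]; det S = -2825/2756
solve [mL_A; mL_B] = S·[w00; w01] and [mR_A; mR_B] = S·[w10; w11]:
  w00 = -1, w01 = 0, w10 = 0, w11 = 1/2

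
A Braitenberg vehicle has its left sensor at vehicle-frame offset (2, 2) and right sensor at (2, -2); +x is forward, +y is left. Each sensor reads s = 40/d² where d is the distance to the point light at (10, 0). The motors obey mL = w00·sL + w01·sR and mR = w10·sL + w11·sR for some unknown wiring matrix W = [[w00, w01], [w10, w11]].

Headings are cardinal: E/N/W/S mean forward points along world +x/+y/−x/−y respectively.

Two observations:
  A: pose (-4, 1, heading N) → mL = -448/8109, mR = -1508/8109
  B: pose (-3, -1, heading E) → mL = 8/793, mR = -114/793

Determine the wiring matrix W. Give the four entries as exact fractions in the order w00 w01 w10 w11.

1/2 -1/2 1/2 -1

obs A: pose=(-4,1,N) → sL=8/53, sR=40/153, mL=-448/8109, mR=-1508/8109
obs B: pose=(-3,-1,E) → sL=20/61, sR=4/13, mL=8/793, mR=-114/793
sensor matrix S = [[8/53, 40/153], [20/61, 4/13]]; det S = -252544/6430437
solve [mL_A; mL_B] = S·[w00; w01] and [mR_A; mR_B] = S·[w10; w11]:
  w00 = 1/2, w01 = -1/2, w10 = 1/2, w11 = -1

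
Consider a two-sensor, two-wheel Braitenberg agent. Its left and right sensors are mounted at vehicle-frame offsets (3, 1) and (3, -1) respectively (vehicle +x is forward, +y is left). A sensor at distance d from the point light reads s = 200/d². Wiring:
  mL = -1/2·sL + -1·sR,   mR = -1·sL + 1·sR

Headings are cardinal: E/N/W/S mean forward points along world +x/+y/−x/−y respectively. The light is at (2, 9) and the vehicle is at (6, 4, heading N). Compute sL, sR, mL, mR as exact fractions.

200/13 200/29 -5500/377 -3200/377

left sensor world pos  = (5, 7); dL² = 13
right sensor world pos = (7, 7); dR² = 29
sL = 200/13 = 200/13
sR = 200/29 = 200/29
mL = -1/2·sL + -1·sR = -5500/377
mR = -1·sL + 1·sR = -3200/377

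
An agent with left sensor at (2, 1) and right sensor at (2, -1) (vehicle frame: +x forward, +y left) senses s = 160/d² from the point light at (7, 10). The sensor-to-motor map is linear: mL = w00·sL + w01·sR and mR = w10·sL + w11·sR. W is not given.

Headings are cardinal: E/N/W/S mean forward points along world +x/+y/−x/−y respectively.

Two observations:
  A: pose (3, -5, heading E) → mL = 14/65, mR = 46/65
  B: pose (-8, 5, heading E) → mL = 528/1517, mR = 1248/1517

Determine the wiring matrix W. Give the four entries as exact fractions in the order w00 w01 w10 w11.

obs A: pose=(3,-5,E) → sL=4/5, sR=8/13, mL=14/65, mR=46/65
obs B: pose=(-8,5,E) → sL=32/37, sR=32/41, mL=528/1517, mR=1248/1517
sensor matrix S = [[4/5, 8/13], [32/37, 32/41]]; det S = 9088/98605
solve [mL_A; mL_B] = S·[w00; w01] and [mR_A; mR_B] = S·[w10; w11]:
  w00 = -1/2, w01 = 1, w10 = 1/2, w11 = 1/2

-1/2 1 1/2 1/2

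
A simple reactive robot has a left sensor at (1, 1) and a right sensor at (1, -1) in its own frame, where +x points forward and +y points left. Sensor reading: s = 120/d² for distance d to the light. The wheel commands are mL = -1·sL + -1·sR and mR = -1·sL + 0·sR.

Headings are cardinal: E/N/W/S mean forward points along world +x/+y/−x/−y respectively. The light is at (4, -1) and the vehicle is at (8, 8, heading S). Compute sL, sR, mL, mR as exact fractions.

left sensor world pos  = (9, 7); dL² = 89
right sensor world pos = (7, 7); dR² = 73
sL = 120/89 = 120/89
sR = 120/73 = 120/73
mL = -1·sL + -1·sR = -19440/6497
mR = -1·sL + 0·sR = -120/89

120/89 120/73 -19440/6497 -120/89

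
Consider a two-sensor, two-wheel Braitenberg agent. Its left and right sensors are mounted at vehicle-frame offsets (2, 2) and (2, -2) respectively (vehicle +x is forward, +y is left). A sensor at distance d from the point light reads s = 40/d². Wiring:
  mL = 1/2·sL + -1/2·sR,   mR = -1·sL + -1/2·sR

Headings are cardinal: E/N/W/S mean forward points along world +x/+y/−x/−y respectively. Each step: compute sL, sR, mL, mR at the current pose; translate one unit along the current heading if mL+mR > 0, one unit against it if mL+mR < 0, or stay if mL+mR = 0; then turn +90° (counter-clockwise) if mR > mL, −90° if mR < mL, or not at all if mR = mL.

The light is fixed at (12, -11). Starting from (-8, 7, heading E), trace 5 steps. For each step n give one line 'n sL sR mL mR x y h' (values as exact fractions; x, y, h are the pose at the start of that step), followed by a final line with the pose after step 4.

n=0: pose=(-8,7,E); sL=10/181, sR=2/29; mL=-36/5249, mR=-471/5249; mL+mR=-507/5249 → advance -1; mR−mL=-15/181 → turn -1·90°
n=1: pose=(-9,7,S); sL=40/617, sR=8/157; mL=672/96869, mR=-8748/96869; mL+mR=-8076/96869 → advance -1; mR−mL=-60/617 → turn -1·90°
n=2: pose=(-9,8,W); sL=20/409, sR=4/97; mL=152/39673, mR=-2758/39673; mL+mR=-2606/39673 → advance -1; mR−mL=-30/409 → turn -1·90°
n=3: pose=(-8,8,N); sL=8/185, sR=8/153; mL=-128/28305, mR=-1964/28305; mL+mR=-2092/28305 → advance -1; mR−mL=-12/185 → turn -1·90°
n=4: pose=(-8,7,E); sL=10/181, sR=2/29; mL=-36/5249, mR=-471/5249; mL+mR=-507/5249 → advance -1; mR−mL=-15/181 → turn -1·90°

0 10/181 2/29 -36/5249 -471/5249 -8 7 E
1 40/617 8/157 672/96869 -8748/96869 -9 7 S
2 20/409 4/97 152/39673 -2758/39673 -9 8 W
3 8/185 8/153 -128/28305 -1964/28305 -8 8 N
4 10/181 2/29 -36/5249 -471/5249 -8 7 E
final -9 7 S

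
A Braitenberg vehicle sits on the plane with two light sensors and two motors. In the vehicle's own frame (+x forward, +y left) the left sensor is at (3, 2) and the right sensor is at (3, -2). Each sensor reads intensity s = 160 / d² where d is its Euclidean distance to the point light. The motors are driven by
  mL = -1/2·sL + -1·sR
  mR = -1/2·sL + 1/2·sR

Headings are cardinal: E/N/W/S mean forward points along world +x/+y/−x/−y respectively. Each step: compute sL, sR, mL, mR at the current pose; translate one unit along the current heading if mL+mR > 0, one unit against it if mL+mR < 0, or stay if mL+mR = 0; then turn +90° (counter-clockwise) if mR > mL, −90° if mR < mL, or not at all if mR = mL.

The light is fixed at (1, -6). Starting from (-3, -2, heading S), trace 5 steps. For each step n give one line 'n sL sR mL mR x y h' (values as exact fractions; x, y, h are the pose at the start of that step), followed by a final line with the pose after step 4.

0 32 160/37 -752/37 -512/37 -3 -2 S
1 16/5 16 -88/5 32/5 -3 -1 E
2 160/113 160/73 -23920/8249 3200/8249 -4 -1 N
3 40/17 8/5 -236/85 -32/85 -4 -2 W
4 32 160/37 -752/37 -512/37 -3 -2 S
final -3 -1 E

n=0: pose=(-3,-2,S); sL=32, sR=160/37; mL=-752/37, mR=-512/37; mL+mR=-1264/37 → advance -1; mR−mL=240/37 → turn +1·90°
n=1: pose=(-3,-1,E); sL=16/5, sR=16; mL=-88/5, mR=32/5; mL+mR=-56/5 → advance -1; mR−mL=24 → turn +1·90°
n=2: pose=(-4,-1,N); sL=160/113, sR=160/73; mL=-23920/8249, mR=3200/8249; mL+mR=-20720/8249 → advance -1; mR−mL=240/73 → turn +1·90°
n=3: pose=(-4,-2,W); sL=40/17, sR=8/5; mL=-236/85, mR=-32/85; mL+mR=-268/85 → advance -1; mR−mL=12/5 → turn +1·90°
n=4: pose=(-3,-2,S); sL=32, sR=160/37; mL=-752/37, mR=-512/37; mL+mR=-1264/37 → advance -1; mR−mL=240/37 → turn +1·90°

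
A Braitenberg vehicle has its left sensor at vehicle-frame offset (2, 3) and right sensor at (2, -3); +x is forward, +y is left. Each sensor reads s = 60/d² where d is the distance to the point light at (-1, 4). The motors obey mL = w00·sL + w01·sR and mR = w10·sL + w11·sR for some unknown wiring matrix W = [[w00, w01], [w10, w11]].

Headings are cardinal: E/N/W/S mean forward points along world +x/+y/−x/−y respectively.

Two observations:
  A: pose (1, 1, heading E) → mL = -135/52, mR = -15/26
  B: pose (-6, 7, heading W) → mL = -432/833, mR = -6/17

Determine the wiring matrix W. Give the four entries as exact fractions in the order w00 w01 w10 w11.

-1 1 0 -1/2

obs A: pose=(1,1,E) → sL=15/4, sR=15/13, mL=-135/52, mR=-15/26
obs B: pose=(-6,7,W) → sL=60/49, sR=12/17, mL=-432/833, mR=-6/17
sensor matrix S = [[15/4, 15/13], [60/49, 12/17]]; det S = 13365/10829
solve [mL_A; mL_B] = S·[w00; w01] and [mR_A; mR_B] = S·[w10; w11]:
  w00 = -1, w01 = 1, w10 = 0, w11 = -1/2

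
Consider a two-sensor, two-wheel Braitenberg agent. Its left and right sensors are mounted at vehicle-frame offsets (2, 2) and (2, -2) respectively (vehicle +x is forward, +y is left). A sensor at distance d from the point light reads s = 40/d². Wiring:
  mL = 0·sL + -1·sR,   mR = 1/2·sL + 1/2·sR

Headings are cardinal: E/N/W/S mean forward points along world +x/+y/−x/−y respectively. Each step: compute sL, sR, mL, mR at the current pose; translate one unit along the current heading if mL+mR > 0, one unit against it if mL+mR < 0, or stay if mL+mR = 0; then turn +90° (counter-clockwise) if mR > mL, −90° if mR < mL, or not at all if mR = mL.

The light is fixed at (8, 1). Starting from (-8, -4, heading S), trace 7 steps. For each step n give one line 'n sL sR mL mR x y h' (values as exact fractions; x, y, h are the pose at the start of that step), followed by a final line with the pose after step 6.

n=0: pose=(-8,-4,S); sL=8/49, sR=40/373; mL=-40/373, mR=2472/18277; mL+mR=512/18277 → advance +1; mR−mL=4432/18277 → turn +1·90°
n=1: pose=(-8,-5,E); sL=10/53, sR=2/13; mL=-2/13, mR=118/689; mL+mR=12/689 → advance +1; mR−mL=224/689 → turn +1·90°
n=2: pose=(-7,-5,N); sL=8/61, sR=8/37; mL=-8/37, mR=392/2257; mL+mR=-96/2257 → advance -1; mR−mL=880/2257 → turn +1·90°
n=3: pose=(-7,-6,W); sL=4/37, sR=20/157; mL=-20/157, mR=684/5809; mL+mR=-56/5809 → advance -1; mR−mL=1424/5809 → turn +1·90°
n=4: pose=(-6,-6,S); sL=8/45, sR=40/337; mL=-40/337, mR=2248/15165; mL+mR=448/15165 → advance +1; mR−mL=4048/15165 → turn +1·90°
n=5: pose=(-6,-7,E); sL=2/9, sR=10/61; mL=-10/61, mR=106/549; mL+mR=16/549 → advance +1; mR−mL=196/549 → turn +1·90°
n=6: pose=(-5,-7,N); sL=40/261, sR=40/157; mL=-40/157, mR=8360/40977; mL+mR=-2080/40977 → advance -1; mR−mL=18800/40977 → turn +1·90°

0 8/49 40/373 -40/373 2472/18277 -8 -4 S
1 10/53 2/13 -2/13 118/689 -8 -5 E
2 8/61 8/37 -8/37 392/2257 -7 -5 N
3 4/37 20/157 -20/157 684/5809 -7 -6 W
4 8/45 40/337 -40/337 2248/15165 -6 -6 S
5 2/9 10/61 -10/61 106/549 -6 -7 E
6 40/261 40/157 -40/157 8360/40977 -5 -7 N
final -5 -8 W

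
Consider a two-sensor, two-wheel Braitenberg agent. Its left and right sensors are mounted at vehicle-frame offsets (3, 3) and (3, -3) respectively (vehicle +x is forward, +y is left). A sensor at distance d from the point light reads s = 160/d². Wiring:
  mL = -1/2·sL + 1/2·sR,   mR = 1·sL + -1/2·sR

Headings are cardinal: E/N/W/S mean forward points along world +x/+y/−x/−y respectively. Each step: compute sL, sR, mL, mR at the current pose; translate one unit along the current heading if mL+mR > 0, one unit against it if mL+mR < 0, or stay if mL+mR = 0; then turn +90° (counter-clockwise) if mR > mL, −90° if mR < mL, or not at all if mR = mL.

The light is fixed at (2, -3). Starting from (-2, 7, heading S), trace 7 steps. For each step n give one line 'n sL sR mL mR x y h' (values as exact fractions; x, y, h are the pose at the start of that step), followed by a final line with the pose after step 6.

0 16/5 80/49 -192/245 584/245 -2 7 S
1 32/29 160/37 1728/1073 -1136/1073 -2 6 E
2 40/9 20/9 -10/9 10/3 -1 6 S
3 160/121 32/5 1536/605 -1136/605 -1 5 E
4 80/13 16/5 -96/65 296/65 0 5 S
5 160/101 160/17 6720/1717 -5360/1717 0 4 E
6 8 5 -3/2 11/2 1 4 S
final 1 3 E

n=0: pose=(-2,7,S); sL=16/5, sR=80/49; mL=-192/245, mR=584/245; mL+mR=8/5 → advance +1; mR−mL=776/245 → turn +1·90°
n=1: pose=(-2,6,E); sL=32/29, sR=160/37; mL=1728/1073, mR=-1136/1073; mL+mR=16/29 → advance +1; mR−mL=-2864/1073 → turn -1·90°
n=2: pose=(-1,6,S); sL=40/9, sR=20/9; mL=-10/9, mR=10/3; mL+mR=20/9 → advance +1; mR−mL=40/9 → turn +1·90°
n=3: pose=(-1,5,E); sL=160/121, sR=32/5; mL=1536/605, mR=-1136/605; mL+mR=80/121 → advance +1; mR−mL=-2672/605 → turn -1·90°
n=4: pose=(0,5,S); sL=80/13, sR=16/5; mL=-96/65, mR=296/65; mL+mR=40/13 → advance +1; mR−mL=392/65 → turn +1·90°
n=5: pose=(0,4,E); sL=160/101, sR=160/17; mL=6720/1717, mR=-5360/1717; mL+mR=80/101 → advance +1; mR−mL=-12080/1717 → turn -1·90°
n=6: pose=(1,4,S); sL=8, sR=5; mL=-3/2, mR=11/2; mL+mR=4 → advance +1; mR−mL=7 → turn +1·90°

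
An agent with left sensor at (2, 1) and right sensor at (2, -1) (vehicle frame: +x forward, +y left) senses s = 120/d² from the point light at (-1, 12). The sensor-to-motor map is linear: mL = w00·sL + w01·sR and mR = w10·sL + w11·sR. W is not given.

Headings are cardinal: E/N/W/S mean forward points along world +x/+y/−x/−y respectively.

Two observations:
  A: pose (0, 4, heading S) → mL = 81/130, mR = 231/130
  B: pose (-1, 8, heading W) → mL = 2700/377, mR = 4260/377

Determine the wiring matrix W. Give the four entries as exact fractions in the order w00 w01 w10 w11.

obs A: pose=(0,4,S) → sL=15/13, sR=6/5, mL=81/130, mR=231/130
obs B: pose=(-1,8,W) → sL=120/29, sR=120/13, mL=2700/377, mR=4260/377
sensor matrix S = [[15/13, 6/5], [120/29, 120/13]]; det S = 27864/4901
solve [mL_A; mL_B] = S·[w00; w01] and [mR_A; mR_B] = S·[w10; w11]:
  w00 = -1/2, w01 = 1, w10 = 1/2, w11 = 1

-1/2 1 1/2 1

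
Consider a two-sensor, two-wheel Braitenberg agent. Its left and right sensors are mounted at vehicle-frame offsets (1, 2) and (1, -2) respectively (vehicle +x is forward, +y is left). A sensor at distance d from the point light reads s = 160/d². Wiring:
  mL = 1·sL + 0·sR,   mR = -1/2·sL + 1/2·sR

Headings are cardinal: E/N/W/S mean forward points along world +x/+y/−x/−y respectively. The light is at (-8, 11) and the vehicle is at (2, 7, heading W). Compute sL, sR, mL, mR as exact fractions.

160/117 32/17 160/117 512/1989

left sensor world pos  = (1, 5); dL² = 117
right sensor world pos = (1, 9); dR² = 85
sL = 160/117 = 160/117
sR = 160/85 = 32/17
mL = 1·sL + 0·sR = 160/117
mR = -1/2·sL + 1/2·sR = 512/1989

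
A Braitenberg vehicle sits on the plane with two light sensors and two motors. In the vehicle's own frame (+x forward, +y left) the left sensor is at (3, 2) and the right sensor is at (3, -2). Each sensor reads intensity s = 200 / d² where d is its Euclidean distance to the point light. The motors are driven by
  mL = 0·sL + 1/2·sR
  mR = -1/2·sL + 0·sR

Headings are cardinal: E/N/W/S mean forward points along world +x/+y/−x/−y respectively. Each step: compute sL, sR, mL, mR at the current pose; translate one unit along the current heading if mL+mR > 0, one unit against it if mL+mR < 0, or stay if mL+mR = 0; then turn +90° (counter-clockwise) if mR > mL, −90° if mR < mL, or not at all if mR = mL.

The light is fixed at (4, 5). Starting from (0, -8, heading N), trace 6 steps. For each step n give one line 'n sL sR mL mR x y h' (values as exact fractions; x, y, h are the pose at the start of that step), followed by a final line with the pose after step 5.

0 25/17 25/13 25/26 -25/34 0 -8 N
1 200/101 200/197 100/197 -100/101 0 -7 E
2 100/117 100/137 50/137 -50/117 -1 -7 S
3 200/233 40/29 20/29 -100/233 -1 -6 W
4 25/16 5/2 5/4 -25/32 -2 -6 N
5 200/73 200/153 100/153 -100/73 -2 -5 E
final -3 -5 S

n=0: pose=(0,-8,N); sL=25/17, sR=25/13; mL=25/26, mR=-25/34; mL+mR=50/221 → advance +1; mR−mL=-375/221 → turn -1·90°
n=1: pose=(0,-7,E); sL=200/101, sR=200/197; mL=100/197, mR=-100/101; mL+mR=-9600/19897 → advance -1; mR−mL=-29800/19897 → turn -1·90°
n=2: pose=(-1,-7,S); sL=100/117, sR=100/137; mL=50/137, mR=-50/117; mL+mR=-1000/16029 → advance -1; mR−mL=-12700/16029 → turn -1·90°
n=3: pose=(-1,-6,W); sL=200/233, sR=40/29; mL=20/29, mR=-100/233; mL+mR=1760/6757 → advance +1; mR−mL=-7560/6757 → turn -1·90°
n=4: pose=(-2,-6,N); sL=25/16, sR=5/2; mL=5/4, mR=-25/32; mL+mR=15/32 → advance +1; mR−mL=-65/32 → turn -1·90°
n=5: pose=(-2,-5,E); sL=200/73, sR=200/153; mL=100/153, mR=-100/73; mL+mR=-8000/11169 → advance -1; mR−mL=-22600/11169 → turn -1·90°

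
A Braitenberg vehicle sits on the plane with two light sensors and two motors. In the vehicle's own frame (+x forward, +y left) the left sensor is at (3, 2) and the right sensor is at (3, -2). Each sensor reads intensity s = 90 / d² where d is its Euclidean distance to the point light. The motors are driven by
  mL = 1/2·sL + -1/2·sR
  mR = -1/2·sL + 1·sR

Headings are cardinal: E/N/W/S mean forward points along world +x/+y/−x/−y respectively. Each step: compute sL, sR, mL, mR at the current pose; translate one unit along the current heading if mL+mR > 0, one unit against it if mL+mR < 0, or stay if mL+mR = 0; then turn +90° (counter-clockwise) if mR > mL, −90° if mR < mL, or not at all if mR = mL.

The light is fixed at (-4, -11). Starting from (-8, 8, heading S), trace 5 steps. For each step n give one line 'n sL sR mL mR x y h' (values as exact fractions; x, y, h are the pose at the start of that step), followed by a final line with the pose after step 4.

n=0: pose=(-8,8,S); sL=9/26, sR=45/146; mL=18/949, mR=513/3796; mL+mR=45/292 → advance +1; mR−mL=441/3796 → turn +1·90°
n=1: pose=(-8,7,E); sL=90/401, sR=90/257; mL=-6480/103057, mR=24525/103057; mL+mR=45/257 → advance +1; mR−mL=31005/103057 → turn +1·90°
n=2: pose=(-7,7,N); sL=45/233, sR=45/221; mL=-270/51493, mR=11025/102986; mL+mR=45/442 → advance +1; mR−mL=11565/102986 → turn +1·90°
n=3: pose=(-7,8,W); sL=18/65, sR=10/53; mL=152/3445, mR=173/3445; mL+mR=5/53 → advance +1; mR−mL=21/3445 → turn +1·90°
n=4: pose=(-8,8,S); sL=9/26, sR=45/146; mL=18/949, mR=513/3796; mL+mR=45/292 → advance +1; mR−mL=441/3796 → turn +1·90°

0 9/26 45/146 18/949 513/3796 -8 8 S
1 90/401 90/257 -6480/103057 24525/103057 -8 7 E
2 45/233 45/221 -270/51493 11025/102986 -7 7 N
3 18/65 10/53 152/3445 173/3445 -7 8 W
4 9/26 45/146 18/949 513/3796 -8 8 S
final -8 7 E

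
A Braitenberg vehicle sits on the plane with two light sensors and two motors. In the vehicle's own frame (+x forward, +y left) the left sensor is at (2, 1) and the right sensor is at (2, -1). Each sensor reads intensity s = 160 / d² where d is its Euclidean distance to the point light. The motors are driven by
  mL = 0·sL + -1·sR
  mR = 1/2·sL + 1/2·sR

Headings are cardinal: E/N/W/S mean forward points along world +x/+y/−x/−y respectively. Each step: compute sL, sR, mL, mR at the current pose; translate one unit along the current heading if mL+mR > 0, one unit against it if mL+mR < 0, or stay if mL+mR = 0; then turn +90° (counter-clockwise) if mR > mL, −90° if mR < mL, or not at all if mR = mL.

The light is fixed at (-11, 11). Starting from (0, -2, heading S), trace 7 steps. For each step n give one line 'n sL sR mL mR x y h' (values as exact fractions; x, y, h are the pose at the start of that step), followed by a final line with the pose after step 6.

n=0: pose=(0,-2,S); sL=160/369, sR=32/65; mL=-32/65, mR=11104/23985; mL+mR=-704/23985 → advance -1; mR−mL=22912/23985 → turn +1·90°
n=1: pose=(0,-1,E); sL=16/29, sR=80/169; mL=-80/169, mR=2512/4901; mL+mR=192/4901 → advance +1; mR−mL=4832/4901 → turn +1·90°
n=2: pose=(1,-1,N); sL=160/221, sR=160/269; mL=-160/269, mR=39200/59449; mL+mR=3840/59449 → advance +1; mR−mL=74560/59449 → turn +1·90°
n=3: pose=(1,0,W); sL=40/61, sR=4/5; mL=-4/5, mR=222/305; mL+mR=-22/305 → advance -1; mR−mL=466/305 → turn +1·90°
n=4: pose=(2,0,S); sL=32/73, sR=160/313; mL=-160/313, mR=10848/22849; mL+mR=-832/22849 → advance -1; mR−mL=22528/22849 → turn +1·90°
n=5: pose=(2,1,E); sL=80/153, sR=80/173; mL=-80/173, mR=13040/26469; mL+mR=800/26469 → advance +1; mR−mL=25280/26469 → turn +1·90°
n=6: pose=(3,1,N); sL=160/233, sR=160/289; mL=-160/289, mR=41760/67337; mL+mR=4480/67337 → advance +1; mR−mL=79040/67337 → turn +1·90°

0 160/369 32/65 -32/65 11104/23985 0 -2 S
1 16/29 80/169 -80/169 2512/4901 0 -1 E
2 160/221 160/269 -160/269 39200/59449 1 -1 N
3 40/61 4/5 -4/5 222/305 1 0 W
4 32/73 160/313 -160/313 10848/22849 2 0 S
5 80/153 80/173 -80/173 13040/26469 2 1 E
6 160/233 160/289 -160/289 41760/67337 3 1 N
final 3 2 W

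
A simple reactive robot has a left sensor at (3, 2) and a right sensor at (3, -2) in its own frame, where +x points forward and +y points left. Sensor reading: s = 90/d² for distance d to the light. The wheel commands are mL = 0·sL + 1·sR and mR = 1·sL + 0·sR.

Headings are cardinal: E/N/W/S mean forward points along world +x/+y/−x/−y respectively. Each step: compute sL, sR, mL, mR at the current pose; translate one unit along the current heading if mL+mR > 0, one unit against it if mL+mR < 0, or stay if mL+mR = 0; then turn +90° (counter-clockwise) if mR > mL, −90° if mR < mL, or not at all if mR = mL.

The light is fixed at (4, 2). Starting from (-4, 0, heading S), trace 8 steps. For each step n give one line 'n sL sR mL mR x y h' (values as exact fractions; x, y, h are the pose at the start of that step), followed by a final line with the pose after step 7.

n=0: pose=(-4,0,S); sL=90/61, sR=18/25; mL=18/25, mR=90/61; mL+mR=3348/1525 → advance +1; mR−mL=1152/1525 → turn +1·90°
n=1: pose=(-4,-1,E); sL=45/13, sR=9/5; mL=9/5, mR=45/13; mL+mR=342/65 → advance +1; mR−mL=108/65 → turn +1·90°
n=2: pose=(-3,-1,N); sL=10/9, sR=18/5; mL=18/5, mR=10/9; mL+mR=212/45 → advance +1; mR−mL=-112/45 → turn -1·90°
n=3: pose=(-3,0,E); sL=45/8, sR=45/16; mL=45/16, mR=45/8; mL+mR=135/16 → advance +1; mR−mL=45/16 → turn +1·90°
n=4: pose=(-2,0,N); sL=18/13, sR=90/17; mL=90/17, mR=18/13; mL+mR=1476/221 → advance +1; mR−mL=-864/221 → turn -1·90°
n=5: pose=(-2,1,E); sL=9, sR=5; mL=5, mR=9; mL+mR=14 → advance +1; mR−mL=4 → turn +1·90°
n=6: pose=(-1,1,N); sL=90/53, sR=90/13; mL=90/13, mR=90/53; mL+mR=5940/689 → advance +1; mR−mL=-3600/689 → turn -1·90°
n=7: pose=(-1,2,E); sL=45/4, sR=45/4; mL=45/4, mR=45/4; mL+mR=45/2 → advance +1; mR−mL=0 → turn +0·90°

0 90/61 18/25 18/25 90/61 -4 0 S
1 45/13 9/5 9/5 45/13 -4 -1 E
2 10/9 18/5 18/5 10/9 -3 -1 N
3 45/8 45/16 45/16 45/8 -3 0 E
4 18/13 90/17 90/17 18/13 -2 0 N
5 9 5 5 9 -2 1 E
6 90/53 90/13 90/13 90/53 -1 1 N
7 45/4 45/4 45/4 45/4 -1 2 E
final 0 2 E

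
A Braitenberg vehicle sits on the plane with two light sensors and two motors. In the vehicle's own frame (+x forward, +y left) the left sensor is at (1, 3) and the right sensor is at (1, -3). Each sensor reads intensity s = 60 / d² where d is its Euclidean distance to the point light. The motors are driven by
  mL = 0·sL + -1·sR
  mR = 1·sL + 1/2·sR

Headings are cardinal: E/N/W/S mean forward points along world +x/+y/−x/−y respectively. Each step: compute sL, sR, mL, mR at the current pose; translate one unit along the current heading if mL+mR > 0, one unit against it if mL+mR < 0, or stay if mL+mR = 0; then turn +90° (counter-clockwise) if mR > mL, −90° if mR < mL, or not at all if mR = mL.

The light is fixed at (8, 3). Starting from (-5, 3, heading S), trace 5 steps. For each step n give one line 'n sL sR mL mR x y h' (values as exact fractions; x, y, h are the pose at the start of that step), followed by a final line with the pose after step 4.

n=0: pose=(-5,3,S); sL=60/101, sR=60/257; mL=-60/257, mR=18450/25957; mL+mR=12390/25957 → advance +1; mR−mL=24510/25957 → turn +1·90°
n=1: pose=(-5,2,E); sL=15/37, sR=3/8; mL=-3/8, mR=351/592; mL+mR=129/592 → advance +1; mR−mL=573/592 → turn +1·90°
n=2: pose=(-4,2,N); sL=4/15, sR=20/27; mL=-20/27, mR=86/135; mL+mR=-14/135 → advance -1; mR−mL=62/45 → turn +1·90°
n=3: pose=(-4,1,W); sL=30/97, sR=6/17; mL=-6/17, mR=801/1649; mL+mR=219/1649 → advance +1; mR−mL=1383/1649 → turn +1·90°
n=4: pose=(-5,1,S); sL=60/109, sR=12/53; mL=-12/53, mR=3834/5777; mL+mR=2526/5777 → advance +1; mR−mL=5142/5777 → turn +1·90°

0 60/101 60/257 -60/257 18450/25957 -5 3 S
1 15/37 3/8 -3/8 351/592 -5 2 E
2 4/15 20/27 -20/27 86/135 -4 2 N
3 30/97 6/17 -6/17 801/1649 -4 1 W
4 60/109 12/53 -12/53 3834/5777 -5 1 S
final -5 0 E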